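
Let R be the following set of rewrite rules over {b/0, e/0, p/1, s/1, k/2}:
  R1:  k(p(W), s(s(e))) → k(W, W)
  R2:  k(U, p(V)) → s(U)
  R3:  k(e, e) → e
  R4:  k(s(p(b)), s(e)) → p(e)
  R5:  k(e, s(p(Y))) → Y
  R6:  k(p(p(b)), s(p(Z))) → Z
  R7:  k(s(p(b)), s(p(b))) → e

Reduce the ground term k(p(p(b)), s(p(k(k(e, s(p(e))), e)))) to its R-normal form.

1. k(p(p(b)), s(p(k(k(e, s(p(e))), e))))  →  k(k(e, s(p(e))), e)   [R6 at ε]
2. k(k(e, s(p(e))), e)  →  k(e, e)   [R5 at 1]
3. k(e, e)  →  e   [R3 at ε]

e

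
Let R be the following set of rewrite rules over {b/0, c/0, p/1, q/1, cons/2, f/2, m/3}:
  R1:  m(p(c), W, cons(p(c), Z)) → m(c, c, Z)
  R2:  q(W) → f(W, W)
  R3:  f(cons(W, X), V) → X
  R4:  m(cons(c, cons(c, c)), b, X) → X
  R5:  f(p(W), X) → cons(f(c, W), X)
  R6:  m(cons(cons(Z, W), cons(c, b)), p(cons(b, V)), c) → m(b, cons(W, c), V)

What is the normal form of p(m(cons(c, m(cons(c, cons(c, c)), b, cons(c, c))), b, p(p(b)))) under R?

1. p(m(cons(c, m(cons(c, cons(c, c)), b, cons(c, c))), b, p(p(b))))  →  p(m(cons(c, cons(c, c)), b, p(p(b))))   [R4 at 1.1.2]
2. p(m(cons(c, cons(c, c)), b, p(p(b))))  →  p(p(p(b)))   [R4 at 1]

p(p(p(b)))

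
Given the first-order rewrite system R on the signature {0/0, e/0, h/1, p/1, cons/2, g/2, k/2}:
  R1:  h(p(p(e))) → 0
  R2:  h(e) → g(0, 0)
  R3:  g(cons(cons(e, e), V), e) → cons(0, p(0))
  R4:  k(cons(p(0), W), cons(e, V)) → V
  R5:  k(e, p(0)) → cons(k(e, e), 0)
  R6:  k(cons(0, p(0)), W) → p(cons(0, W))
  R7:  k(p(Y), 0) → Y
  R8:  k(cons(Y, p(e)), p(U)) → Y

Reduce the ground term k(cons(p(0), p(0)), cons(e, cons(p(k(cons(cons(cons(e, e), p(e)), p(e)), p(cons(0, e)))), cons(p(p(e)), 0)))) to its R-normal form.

1. k(cons(p(0), p(0)), cons(e, cons(p(k(cons(cons(cons(e, e), p(e)), p(e)), p(cons(0, e)))), cons(p(p(e)), 0))))  →  cons(p(k(cons(cons(cons(e, e), p(e)), p(e)), p(cons(0, e)))), cons(p(p(e)), 0))   [R4 at ε]
2. cons(p(k(cons(cons(cons(e, e), p(e)), p(e)), p(cons(0, e)))), cons(p(p(e)), 0))  →  cons(p(cons(cons(e, e), p(e))), cons(p(p(e)), 0))   [R8 at 1.1]

cons(p(cons(cons(e, e), p(e))), cons(p(p(e)), 0))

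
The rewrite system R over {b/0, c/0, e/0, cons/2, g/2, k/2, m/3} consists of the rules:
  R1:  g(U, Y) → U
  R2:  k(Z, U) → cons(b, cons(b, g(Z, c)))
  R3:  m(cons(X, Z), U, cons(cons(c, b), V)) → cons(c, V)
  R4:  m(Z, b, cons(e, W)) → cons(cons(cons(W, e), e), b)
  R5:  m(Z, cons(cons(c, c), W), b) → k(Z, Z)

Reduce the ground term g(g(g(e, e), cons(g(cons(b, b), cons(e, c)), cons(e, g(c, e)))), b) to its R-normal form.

e

1. g(g(g(e, e), cons(g(cons(b, b), cons(e, c)), cons(e, g(c, e)))), b)  →  g(g(e, e), cons(g(cons(b, b), cons(e, c)), cons(e, g(c, e))))   [R1 at ε]
2. g(g(e, e), cons(g(cons(b, b), cons(e, c)), cons(e, g(c, e))))  →  g(e, e)   [R1 at ε]
3. g(e, e)  →  e   [R1 at ε]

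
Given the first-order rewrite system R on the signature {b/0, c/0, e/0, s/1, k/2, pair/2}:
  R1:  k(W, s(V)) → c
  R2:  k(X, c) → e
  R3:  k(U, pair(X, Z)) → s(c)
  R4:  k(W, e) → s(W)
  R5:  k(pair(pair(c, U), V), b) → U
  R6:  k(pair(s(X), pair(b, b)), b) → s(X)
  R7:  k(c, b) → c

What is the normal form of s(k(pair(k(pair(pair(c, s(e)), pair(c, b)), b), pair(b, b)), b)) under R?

1. s(k(pair(k(pair(pair(c, s(e)), pair(c, b)), b), pair(b, b)), b))  →  s(k(pair(s(e), pair(b, b)), b))   [R5 at 1.1.1]
2. s(k(pair(s(e), pair(b, b)), b))  →  s(s(e))   [R6 at 1]

s(s(e))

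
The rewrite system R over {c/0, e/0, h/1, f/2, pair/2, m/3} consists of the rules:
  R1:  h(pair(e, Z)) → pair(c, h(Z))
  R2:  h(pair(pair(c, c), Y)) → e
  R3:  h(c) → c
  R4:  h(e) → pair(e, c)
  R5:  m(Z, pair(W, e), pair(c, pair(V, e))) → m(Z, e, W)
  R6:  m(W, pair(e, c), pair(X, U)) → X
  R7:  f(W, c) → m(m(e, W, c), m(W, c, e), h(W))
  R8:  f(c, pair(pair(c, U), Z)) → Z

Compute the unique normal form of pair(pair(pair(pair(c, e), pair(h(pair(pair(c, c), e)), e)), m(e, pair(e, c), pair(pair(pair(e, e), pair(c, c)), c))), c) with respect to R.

1. pair(pair(pair(pair(c, e), pair(h(pair(pair(c, c), e)), e)), m(e, pair(e, c), pair(pair(pair(e, e), pair(c, c)), c))), c)  →  pair(pair(pair(pair(c, e), pair(e, e)), m(e, pair(e, c), pair(pair(pair(e, e), pair(c, c)), c))), c)   [R2 at 1.1.2.1]
2. pair(pair(pair(pair(c, e), pair(e, e)), m(e, pair(e, c), pair(pair(pair(e, e), pair(c, c)), c))), c)  →  pair(pair(pair(pair(c, e), pair(e, e)), pair(pair(e, e), pair(c, c))), c)   [R6 at 1.2]

pair(pair(pair(pair(c, e), pair(e, e)), pair(pair(e, e), pair(c, c))), c)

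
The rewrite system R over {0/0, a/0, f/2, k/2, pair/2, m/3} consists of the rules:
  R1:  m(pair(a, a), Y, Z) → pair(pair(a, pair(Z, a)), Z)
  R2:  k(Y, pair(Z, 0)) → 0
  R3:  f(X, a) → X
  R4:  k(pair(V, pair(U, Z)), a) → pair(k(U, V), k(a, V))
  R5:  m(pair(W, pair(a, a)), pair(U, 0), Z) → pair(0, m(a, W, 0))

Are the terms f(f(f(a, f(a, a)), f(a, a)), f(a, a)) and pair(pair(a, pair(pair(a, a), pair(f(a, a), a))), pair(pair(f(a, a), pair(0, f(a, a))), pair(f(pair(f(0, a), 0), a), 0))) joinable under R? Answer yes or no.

no — NF(t₁) = a, NF(t₂) = pair(pair(a, pair(pair(a, a), pair(a, a))), pair(pair(a, pair(0, a)), pair(pair(0, 0), 0)))

Reduce t₁ = f(f(f(a, f(a, a)), f(a, a)), f(a, a)):
1. f(f(f(a, f(a, a)), f(a, a)), f(a, a))  →  f(f(f(a, a), f(a, a)), f(a, a))   [R3 at 1.1.2]
2. f(f(f(a, a), f(a, a)), f(a, a))  →  f(f(a, f(a, a)), f(a, a))   [R3 at 1.1]
3. f(f(a, f(a, a)), f(a, a))  →  f(f(a, a), f(a, a))   [R3 at 1.2]
4. f(f(a, a), f(a, a))  →  f(a, f(a, a))   [R3 at 1]
5. f(a, f(a, a))  →  f(a, a)   [R3 at 2]
6. f(a, a)  →  a   [R3 at ε]

Reduce t₂ = pair(pair(a, pair(pair(a, a), pair(f(a, a), a))), pair(pair(f(a, a), pair(0, f(a, a))), pair(f(pair(f(0, a), 0), a), 0))):
1. pair(pair(a, pair(pair(a, a), pair(f(a, a), a))), pair(pair(f(a, a), pair(0, f(a, a))), pair(f(pair(f(0, a), 0), a), 0)))  →  pair(pair(a, pair(pair(a, a), pair(a, a))), pair(pair(f(a, a), pair(0, f(a, a))), pair(f(pair(f(0, a), 0), a), 0)))   [R3 at 1.2.2.1]
2. pair(pair(a, pair(pair(a, a), pair(a, a))), pair(pair(f(a, a), pair(0, f(a, a))), pair(f(pair(f(0, a), 0), a), 0)))  →  pair(pair(a, pair(pair(a, a), pair(a, a))), pair(pair(a, pair(0, f(a, a))), pair(f(pair(f(0, a), 0), a), 0)))   [R3 at 2.1.1]
3. pair(pair(a, pair(pair(a, a), pair(a, a))), pair(pair(a, pair(0, f(a, a))), pair(f(pair(f(0, a), 0), a), 0)))  →  pair(pair(a, pair(pair(a, a), pair(a, a))), pair(pair(a, pair(0, a)), pair(f(pair(f(0, a), 0), a), 0)))   [R3 at 2.1.2.2]
4. pair(pair(a, pair(pair(a, a), pair(a, a))), pair(pair(a, pair(0, a)), pair(f(pair(f(0, a), 0), a), 0)))  →  pair(pair(a, pair(pair(a, a), pair(a, a))), pair(pair(a, pair(0, a)), pair(pair(f(0, a), 0), 0)))   [R3 at 2.2.1]
5. pair(pair(a, pair(pair(a, a), pair(a, a))), pair(pair(a, pair(0, a)), pair(pair(f(0, a), 0), 0)))  →  pair(pair(a, pair(pair(a, a), pair(a, a))), pair(pair(a, pair(0, a)), pair(pair(0, 0), 0)))   [R3 at 2.2.1.1]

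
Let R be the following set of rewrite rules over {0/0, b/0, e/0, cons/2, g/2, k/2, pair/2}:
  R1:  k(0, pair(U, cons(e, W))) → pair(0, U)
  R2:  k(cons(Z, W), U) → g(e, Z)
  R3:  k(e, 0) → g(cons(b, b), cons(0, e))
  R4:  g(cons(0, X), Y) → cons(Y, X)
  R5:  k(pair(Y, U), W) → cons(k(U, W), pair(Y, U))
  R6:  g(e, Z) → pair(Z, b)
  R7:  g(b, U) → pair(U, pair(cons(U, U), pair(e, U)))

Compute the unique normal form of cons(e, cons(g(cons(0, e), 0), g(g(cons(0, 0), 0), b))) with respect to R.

cons(e, cons(cons(0, e), cons(b, 0)))

1. cons(e, cons(g(cons(0, e), 0), g(g(cons(0, 0), 0), b)))  →  cons(e, cons(cons(0, e), g(g(cons(0, 0), 0), b)))   [R4 at 2.1]
2. cons(e, cons(cons(0, e), g(g(cons(0, 0), 0), b)))  →  cons(e, cons(cons(0, e), g(cons(0, 0), b)))   [R4 at 2.2.1]
3. cons(e, cons(cons(0, e), g(cons(0, 0), b)))  →  cons(e, cons(cons(0, e), cons(b, 0)))   [R4 at 2.2]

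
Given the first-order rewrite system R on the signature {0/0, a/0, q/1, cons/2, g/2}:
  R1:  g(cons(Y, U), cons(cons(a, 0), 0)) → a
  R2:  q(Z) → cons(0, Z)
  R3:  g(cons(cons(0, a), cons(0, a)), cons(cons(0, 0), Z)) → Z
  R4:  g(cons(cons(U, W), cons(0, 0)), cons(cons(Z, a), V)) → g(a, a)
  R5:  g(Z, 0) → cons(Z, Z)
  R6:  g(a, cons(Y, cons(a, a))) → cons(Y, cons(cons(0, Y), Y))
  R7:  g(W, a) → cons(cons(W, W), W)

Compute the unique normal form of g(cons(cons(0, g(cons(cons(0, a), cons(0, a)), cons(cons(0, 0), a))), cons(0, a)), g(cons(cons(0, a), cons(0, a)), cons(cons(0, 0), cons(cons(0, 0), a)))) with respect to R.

1. g(cons(cons(0, g(cons(cons(0, a), cons(0, a)), cons(cons(0, 0), a))), cons(0, a)), g(cons(cons(0, a), cons(0, a)), cons(cons(0, 0), cons(cons(0, 0), a))))  →  g(cons(cons(0, a), cons(0, a)), g(cons(cons(0, a), cons(0, a)), cons(cons(0, 0), cons(cons(0, 0), a))))   [R3 at 1.1.2]
2. g(cons(cons(0, a), cons(0, a)), g(cons(cons(0, a), cons(0, a)), cons(cons(0, 0), cons(cons(0, 0), a))))  →  g(cons(cons(0, a), cons(0, a)), cons(cons(0, 0), a))   [R3 at 2]
3. g(cons(cons(0, a), cons(0, a)), cons(cons(0, 0), a))  →  a   [R3 at ε]

a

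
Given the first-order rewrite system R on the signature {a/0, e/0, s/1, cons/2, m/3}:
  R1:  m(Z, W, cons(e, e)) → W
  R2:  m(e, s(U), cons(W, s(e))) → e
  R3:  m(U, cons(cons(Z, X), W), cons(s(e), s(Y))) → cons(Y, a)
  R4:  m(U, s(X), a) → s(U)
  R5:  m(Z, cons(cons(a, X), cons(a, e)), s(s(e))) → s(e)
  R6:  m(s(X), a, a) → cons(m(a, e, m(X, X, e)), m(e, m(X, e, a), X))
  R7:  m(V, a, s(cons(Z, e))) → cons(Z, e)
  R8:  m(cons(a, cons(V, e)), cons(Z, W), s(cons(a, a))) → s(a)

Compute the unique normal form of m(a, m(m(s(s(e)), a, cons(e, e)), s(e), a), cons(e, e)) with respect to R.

1. m(a, m(m(s(s(e)), a, cons(e, e)), s(e), a), cons(e, e))  →  m(m(s(s(e)), a, cons(e, e)), s(e), a)   [R1 at ε]
2. m(m(s(s(e)), a, cons(e, e)), s(e), a)  →  s(m(s(s(e)), a, cons(e, e)))   [R4 at ε]
3. s(m(s(s(e)), a, cons(e, e)))  →  s(a)   [R1 at 1]

s(a)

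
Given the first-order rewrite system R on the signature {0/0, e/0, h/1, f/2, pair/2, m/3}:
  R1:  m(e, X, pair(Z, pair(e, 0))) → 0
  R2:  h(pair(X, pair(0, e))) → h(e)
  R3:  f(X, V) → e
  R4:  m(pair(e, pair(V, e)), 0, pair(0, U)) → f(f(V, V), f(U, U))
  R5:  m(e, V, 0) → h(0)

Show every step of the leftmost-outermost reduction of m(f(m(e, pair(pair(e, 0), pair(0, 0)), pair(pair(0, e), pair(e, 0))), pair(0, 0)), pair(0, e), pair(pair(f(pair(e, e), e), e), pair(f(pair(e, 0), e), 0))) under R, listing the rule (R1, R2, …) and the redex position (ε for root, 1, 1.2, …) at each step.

0

1. m(f(m(e, pair(pair(e, 0), pair(0, 0)), pair(pair(0, e), pair(e, 0))), pair(0, 0)), pair(0, e), pair(pair(f(pair(e, e), e), e), pair(f(pair(e, 0), e), 0)))  →  m(e, pair(0, e), pair(pair(f(pair(e, e), e), e), pair(f(pair(e, 0), e), 0)))   [R3 at 1]
2. m(e, pair(0, e), pair(pair(f(pair(e, e), e), e), pair(f(pair(e, 0), e), 0)))  →  m(e, pair(0, e), pair(pair(e, e), pair(f(pair(e, 0), e), 0)))   [R3 at 3.1.1]
3. m(e, pair(0, e), pair(pair(e, e), pair(f(pair(e, 0), e), 0)))  →  m(e, pair(0, e), pair(pair(e, e), pair(e, 0)))   [R3 at 3.2.1]
4. m(e, pair(0, e), pair(pair(e, e), pair(e, 0)))  →  0   [R1 at ε]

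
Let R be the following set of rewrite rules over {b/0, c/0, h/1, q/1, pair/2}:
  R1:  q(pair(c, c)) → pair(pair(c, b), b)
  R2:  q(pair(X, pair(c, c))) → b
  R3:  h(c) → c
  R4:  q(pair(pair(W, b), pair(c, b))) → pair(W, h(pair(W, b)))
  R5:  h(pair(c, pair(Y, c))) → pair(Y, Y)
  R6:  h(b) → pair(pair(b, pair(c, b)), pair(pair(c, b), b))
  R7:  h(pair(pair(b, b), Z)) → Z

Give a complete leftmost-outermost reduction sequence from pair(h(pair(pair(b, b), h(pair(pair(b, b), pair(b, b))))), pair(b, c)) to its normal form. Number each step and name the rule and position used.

pair(pair(b, b), pair(b, c))

1. pair(h(pair(pair(b, b), h(pair(pair(b, b), pair(b, b))))), pair(b, c))  →  pair(h(pair(pair(b, b), pair(b, b))), pair(b, c))   [R7 at 1]
2. pair(h(pair(pair(b, b), pair(b, b))), pair(b, c))  →  pair(pair(b, b), pair(b, c))   [R7 at 1]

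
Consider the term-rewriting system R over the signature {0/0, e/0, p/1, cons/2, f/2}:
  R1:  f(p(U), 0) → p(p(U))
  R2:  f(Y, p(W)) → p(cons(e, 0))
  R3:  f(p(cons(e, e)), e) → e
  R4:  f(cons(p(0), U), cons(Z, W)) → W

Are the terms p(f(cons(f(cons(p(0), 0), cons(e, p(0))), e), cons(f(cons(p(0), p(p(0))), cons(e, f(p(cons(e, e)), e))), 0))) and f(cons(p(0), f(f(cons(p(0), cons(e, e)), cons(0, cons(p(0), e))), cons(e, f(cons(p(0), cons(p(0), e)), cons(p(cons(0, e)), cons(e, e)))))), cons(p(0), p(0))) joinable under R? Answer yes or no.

Reduce t₁ = p(f(cons(f(cons(p(0), 0), cons(e, p(0))), e), cons(f(cons(p(0), p(p(0))), cons(e, f(p(cons(e, e)), e))), 0))):
1. p(f(cons(f(cons(p(0), 0), cons(e, p(0))), e), cons(f(cons(p(0), p(p(0))), cons(e, f(p(cons(e, e)), e))), 0)))  →  p(f(cons(p(0), e), cons(f(cons(p(0), p(p(0))), cons(e, f(p(cons(e, e)), e))), 0)))   [R4 at 1.1.1]
2. p(f(cons(p(0), e), cons(f(cons(p(0), p(p(0))), cons(e, f(p(cons(e, e)), e))), 0)))  →  p(0)   [R4 at 1]

Reduce t₂ = f(cons(p(0), f(f(cons(p(0), cons(e, e)), cons(0, cons(p(0), e))), cons(e, f(cons(p(0), cons(p(0), e)), cons(p(cons(0, e)), cons(e, e)))))), cons(p(0), p(0))):
1. f(cons(p(0), f(f(cons(p(0), cons(e, e)), cons(0, cons(p(0), e))), cons(e, f(cons(p(0), cons(p(0), e)), cons(p(cons(0, e)), cons(e, e)))))), cons(p(0), p(0)))  →  p(0)   [R4 at ε]

yes — NF(t₁) = p(0), NF(t₂) = p(0)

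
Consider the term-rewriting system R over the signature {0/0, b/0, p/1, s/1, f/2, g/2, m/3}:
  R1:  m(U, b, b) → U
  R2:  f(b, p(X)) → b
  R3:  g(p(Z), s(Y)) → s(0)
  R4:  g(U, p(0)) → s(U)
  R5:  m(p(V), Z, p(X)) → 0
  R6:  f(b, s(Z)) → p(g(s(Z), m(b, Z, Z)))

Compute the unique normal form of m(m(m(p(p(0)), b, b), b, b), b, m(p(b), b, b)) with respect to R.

0

1. m(m(m(p(p(0)), b, b), b, b), b, m(p(b), b, b))  →  m(m(p(p(0)), b, b), b, m(p(b), b, b))   [R1 at 1]
2. m(m(p(p(0)), b, b), b, m(p(b), b, b))  →  m(p(p(0)), b, m(p(b), b, b))   [R1 at 1]
3. m(p(p(0)), b, m(p(b), b, b))  →  m(p(p(0)), b, p(b))   [R1 at 3]
4. m(p(p(0)), b, p(b))  →  0   [R5 at ε]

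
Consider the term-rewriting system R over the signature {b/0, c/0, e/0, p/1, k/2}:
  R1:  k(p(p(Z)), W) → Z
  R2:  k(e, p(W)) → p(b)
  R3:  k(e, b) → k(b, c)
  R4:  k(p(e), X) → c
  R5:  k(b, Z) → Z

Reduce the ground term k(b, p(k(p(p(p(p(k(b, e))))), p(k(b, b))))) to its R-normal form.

p(p(p(e)))

1. k(b, p(k(p(p(p(p(k(b, e))))), p(k(b, b)))))  →  p(k(p(p(p(p(k(b, e))))), p(k(b, b))))   [R5 at ε]
2. p(k(p(p(p(p(k(b, e))))), p(k(b, b))))  →  p(p(p(k(b, e))))   [R1 at 1]
3. p(p(p(k(b, e))))  →  p(p(p(e)))   [R5 at 1.1.1]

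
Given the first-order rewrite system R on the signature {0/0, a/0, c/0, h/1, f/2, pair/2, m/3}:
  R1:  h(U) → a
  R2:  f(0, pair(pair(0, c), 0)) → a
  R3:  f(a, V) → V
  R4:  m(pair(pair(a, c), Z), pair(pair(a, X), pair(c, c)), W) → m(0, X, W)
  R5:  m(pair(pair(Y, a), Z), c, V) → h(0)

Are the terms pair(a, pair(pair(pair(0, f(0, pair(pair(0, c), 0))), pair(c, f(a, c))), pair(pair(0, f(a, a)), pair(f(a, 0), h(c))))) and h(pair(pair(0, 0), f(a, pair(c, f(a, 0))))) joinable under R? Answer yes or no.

Reduce t₁ = pair(a, pair(pair(pair(0, f(0, pair(pair(0, c), 0))), pair(c, f(a, c))), pair(pair(0, f(a, a)), pair(f(a, 0), h(c))))):
1. pair(a, pair(pair(pair(0, f(0, pair(pair(0, c), 0))), pair(c, f(a, c))), pair(pair(0, f(a, a)), pair(f(a, 0), h(c)))))  →  pair(a, pair(pair(pair(0, a), pair(c, f(a, c))), pair(pair(0, f(a, a)), pair(f(a, 0), h(c)))))   [R2 at 2.1.1.2]
2. pair(a, pair(pair(pair(0, a), pair(c, f(a, c))), pair(pair(0, f(a, a)), pair(f(a, 0), h(c)))))  →  pair(a, pair(pair(pair(0, a), pair(c, c)), pair(pair(0, f(a, a)), pair(f(a, 0), h(c)))))   [R3 at 2.1.2.2]
3. pair(a, pair(pair(pair(0, a), pair(c, c)), pair(pair(0, f(a, a)), pair(f(a, 0), h(c)))))  →  pair(a, pair(pair(pair(0, a), pair(c, c)), pair(pair(0, a), pair(f(a, 0), h(c)))))   [R3 at 2.2.1.2]
4. pair(a, pair(pair(pair(0, a), pair(c, c)), pair(pair(0, a), pair(f(a, 0), h(c)))))  →  pair(a, pair(pair(pair(0, a), pair(c, c)), pair(pair(0, a), pair(0, h(c)))))   [R3 at 2.2.2.1]
5. pair(a, pair(pair(pair(0, a), pair(c, c)), pair(pair(0, a), pair(0, h(c)))))  →  pair(a, pair(pair(pair(0, a), pair(c, c)), pair(pair(0, a), pair(0, a))))   [R1 at 2.2.2.2]

Reduce t₂ = h(pair(pair(0, 0), f(a, pair(c, f(a, 0))))):
1. h(pair(pair(0, 0), f(a, pair(c, f(a, 0)))))  →  a   [R1 at ε]

no — NF(t₁) = pair(a, pair(pair(pair(0, a), pair(c, c)), pair(pair(0, a), pair(0, a)))), NF(t₂) = a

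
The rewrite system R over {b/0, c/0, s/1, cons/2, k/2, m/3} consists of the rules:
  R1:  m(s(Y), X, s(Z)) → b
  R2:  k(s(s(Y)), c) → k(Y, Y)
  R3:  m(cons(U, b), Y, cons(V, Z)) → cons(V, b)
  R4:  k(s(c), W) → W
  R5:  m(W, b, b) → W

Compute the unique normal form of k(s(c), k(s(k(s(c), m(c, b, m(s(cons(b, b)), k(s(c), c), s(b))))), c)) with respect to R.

c

1. k(s(c), k(s(k(s(c), m(c, b, m(s(cons(b, b)), k(s(c), c), s(b))))), c))  →  k(s(k(s(c), m(c, b, m(s(cons(b, b)), k(s(c), c), s(b))))), c)   [R4 at ε]
2. k(s(k(s(c), m(c, b, m(s(cons(b, b)), k(s(c), c), s(b))))), c)  →  k(s(m(c, b, m(s(cons(b, b)), k(s(c), c), s(b)))), c)   [R4 at 1.1]
3. k(s(m(c, b, m(s(cons(b, b)), k(s(c), c), s(b)))), c)  →  k(s(m(c, b, b)), c)   [R1 at 1.1.3]
4. k(s(m(c, b, b)), c)  →  k(s(c), c)   [R5 at 1.1]
5. k(s(c), c)  →  c   [R4 at ε]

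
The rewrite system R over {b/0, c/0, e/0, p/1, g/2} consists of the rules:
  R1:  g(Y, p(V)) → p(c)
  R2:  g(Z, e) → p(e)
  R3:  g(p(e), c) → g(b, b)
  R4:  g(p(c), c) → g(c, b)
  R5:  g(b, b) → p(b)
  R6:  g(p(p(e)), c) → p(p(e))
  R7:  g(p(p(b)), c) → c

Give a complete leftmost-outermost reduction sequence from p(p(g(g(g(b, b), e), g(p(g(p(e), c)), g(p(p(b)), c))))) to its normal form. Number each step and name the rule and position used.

1. p(p(g(g(g(b, b), e), g(p(g(p(e), c)), g(p(p(b)), c)))))  →  p(p(g(p(e), g(p(g(p(e), c)), g(p(p(b)), c)))))   [R2 at 1.1.1]
2. p(p(g(p(e), g(p(g(p(e), c)), g(p(p(b)), c)))))  →  p(p(g(p(e), g(p(g(b, b)), g(p(p(b)), c)))))   [R3 at 1.1.2.1.1]
3. p(p(g(p(e), g(p(g(b, b)), g(p(p(b)), c)))))  →  p(p(g(p(e), g(p(p(b)), g(p(p(b)), c)))))   [R5 at 1.1.2.1.1]
4. p(p(g(p(e), g(p(p(b)), g(p(p(b)), c)))))  →  p(p(g(p(e), g(p(p(b)), c))))   [R7 at 1.1.2.2]
5. p(p(g(p(e), g(p(p(b)), c))))  →  p(p(g(p(e), c)))   [R7 at 1.1.2]
6. p(p(g(p(e), c)))  →  p(p(g(b, b)))   [R3 at 1.1]
7. p(p(g(b, b)))  →  p(p(p(b)))   [R5 at 1.1]

p(p(p(b)))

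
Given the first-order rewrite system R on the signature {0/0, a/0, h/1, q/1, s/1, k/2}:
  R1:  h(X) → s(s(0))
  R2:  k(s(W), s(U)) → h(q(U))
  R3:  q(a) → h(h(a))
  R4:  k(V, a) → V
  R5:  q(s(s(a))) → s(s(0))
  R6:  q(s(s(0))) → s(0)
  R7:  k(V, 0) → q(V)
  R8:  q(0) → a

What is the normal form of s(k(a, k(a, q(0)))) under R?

s(a)

1. s(k(a, k(a, q(0))))  →  s(k(a, k(a, a)))   [R8 at 1.2.2]
2. s(k(a, k(a, a)))  →  s(k(a, a))   [R4 at 1.2]
3. s(k(a, a))  →  s(a)   [R4 at 1]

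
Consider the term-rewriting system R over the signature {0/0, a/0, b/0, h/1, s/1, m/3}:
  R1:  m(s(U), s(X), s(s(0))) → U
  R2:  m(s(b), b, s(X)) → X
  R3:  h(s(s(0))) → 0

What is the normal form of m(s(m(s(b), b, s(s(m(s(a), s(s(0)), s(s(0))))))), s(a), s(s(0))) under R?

1. m(s(m(s(b), b, s(s(m(s(a), s(s(0)), s(s(0))))))), s(a), s(s(0)))  →  m(s(b), b, s(s(m(s(a), s(s(0)), s(s(0))))))   [R1 at ε]
2. m(s(b), b, s(s(m(s(a), s(s(0)), s(s(0))))))  →  s(m(s(a), s(s(0)), s(s(0))))   [R2 at ε]
3. s(m(s(a), s(s(0)), s(s(0))))  →  s(a)   [R1 at 1]

s(a)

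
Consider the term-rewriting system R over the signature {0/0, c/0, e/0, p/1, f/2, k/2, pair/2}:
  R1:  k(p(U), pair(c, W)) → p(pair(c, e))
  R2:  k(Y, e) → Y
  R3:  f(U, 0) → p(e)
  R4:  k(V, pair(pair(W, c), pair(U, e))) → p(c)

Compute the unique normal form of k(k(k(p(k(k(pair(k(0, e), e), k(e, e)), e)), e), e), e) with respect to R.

1. k(k(k(p(k(k(pair(k(0, e), e), k(e, e)), e)), e), e), e)  →  k(k(p(k(k(pair(k(0, e), e), k(e, e)), e)), e), e)   [R2 at ε]
2. k(k(p(k(k(pair(k(0, e), e), k(e, e)), e)), e), e)  →  k(p(k(k(pair(k(0, e), e), k(e, e)), e)), e)   [R2 at ε]
3. k(p(k(k(pair(k(0, e), e), k(e, e)), e)), e)  →  p(k(k(pair(k(0, e), e), k(e, e)), e))   [R2 at ε]
4. p(k(k(pair(k(0, e), e), k(e, e)), e))  →  p(k(pair(k(0, e), e), k(e, e)))   [R2 at 1]
5. p(k(pair(k(0, e), e), k(e, e)))  →  p(k(pair(0, e), k(e, e)))   [R2 at 1.1.1]
6. p(k(pair(0, e), k(e, e)))  →  p(k(pair(0, e), e))   [R2 at 1.2]
7. p(k(pair(0, e), e))  →  p(pair(0, e))   [R2 at 1]

p(pair(0, e))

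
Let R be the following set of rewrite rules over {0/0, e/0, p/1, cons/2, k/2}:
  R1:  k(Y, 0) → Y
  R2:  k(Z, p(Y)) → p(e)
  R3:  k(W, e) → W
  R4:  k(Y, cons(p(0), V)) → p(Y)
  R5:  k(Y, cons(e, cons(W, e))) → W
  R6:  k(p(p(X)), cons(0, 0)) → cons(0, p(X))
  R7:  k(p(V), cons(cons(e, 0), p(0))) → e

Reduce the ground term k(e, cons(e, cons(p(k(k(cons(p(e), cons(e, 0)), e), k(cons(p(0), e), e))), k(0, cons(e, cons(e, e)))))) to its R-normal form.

1. k(e, cons(e, cons(p(k(k(cons(p(e), cons(e, 0)), e), k(cons(p(0), e), e))), k(0, cons(e, cons(e, e))))))  →  k(e, cons(e, cons(p(k(cons(p(e), cons(e, 0)), k(cons(p(0), e), e))), k(0, cons(e, cons(e, e))))))   [R3 at 2.2.1.1.1]
2. k(e, cons(e, cons(p(k(cons(p(e), cons(e, 0)), k(cons(p(0), e), e))), k(0, cons(e, cons(e, e))))))  →  k(e, cons(e, cons(p(k(cons(p(e), cons(e, 0)), cons(p(0), e))), k(0, cons(e, cons(e, e))))))   [R3 at 2.2.1.1.2]
3. k(e, cons(e, cons(p(k(cons(p(e), cons(e, 0)), cons(p(0), e))), k(0, cons(e, cons(e, e))))))  →  k(e, cons(e, cons(p(p(cons(p(e), cons(e, 0)))), k(0, cons(e, cons(e, e))))))   [R4 at 2.2.1.1]
4. k(e, cons(e, cons(p(p(cons(p(e), cons(e, 0)))), k(0, cons(e, cons(e, e))))))  →  k(e, cons(e, cons(p(p(cons(p(e), cons(e, 0)))), e)))   [R5 at 2.2.2]
5. k(e, cons(e, cons(p(p(cons(p(e), cons(e, 0)))), e)))  →  p(p(cons(p(e), cons(e, 0))))   [R5 at ε]

p(p(cons(p(e), cons(e, 0))))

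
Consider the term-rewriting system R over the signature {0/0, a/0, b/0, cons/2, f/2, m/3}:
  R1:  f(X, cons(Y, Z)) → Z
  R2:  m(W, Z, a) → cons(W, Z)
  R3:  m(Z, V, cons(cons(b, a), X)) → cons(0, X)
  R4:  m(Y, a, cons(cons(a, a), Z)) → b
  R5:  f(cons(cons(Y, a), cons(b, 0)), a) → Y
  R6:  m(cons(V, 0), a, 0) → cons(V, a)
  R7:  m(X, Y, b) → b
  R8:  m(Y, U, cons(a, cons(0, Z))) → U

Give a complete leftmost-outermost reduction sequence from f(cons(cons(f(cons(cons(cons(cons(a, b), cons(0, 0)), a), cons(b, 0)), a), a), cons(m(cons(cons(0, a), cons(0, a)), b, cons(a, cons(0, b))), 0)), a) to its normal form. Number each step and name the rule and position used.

1. f(cons(cons(f(cons(cons(cons(cons(a, b), cons(0, 0)), a), cons(b, 0)), a), a), cons(m(cons(cons(0, a), cons(0, a)), b, cons(a, cons(0, b))), 0)), a)  →  f(cons(cons(cons(cons(a, b), cons(0, 0)), a), cons(m(cons(cons(0, a), cons(0, a)), b, cons(a, cons(0, b))), 0)), a)   [R5 at 1.1.1]
2. f(cons(cons(cons(cons(a, b), cons(0, 0)), a), cons(m(cons(cons(0, a), cons(0, a)), b, cons(a, cons(0, b))), 0)), a)  →  f(cons(cons(cons(cons(a, b), cons(0, 0)), a), cons(b, 0)), a)   [R8 at 1.2.1]
3. f(cons(cons(cons(cons(a, b), cons(0, 0)), a), cons(b, 0)), a)  →  cons(cons(a, b), cons(0, 0))   [R5 at ε]

cons(cons(a, b), cons(0, 0))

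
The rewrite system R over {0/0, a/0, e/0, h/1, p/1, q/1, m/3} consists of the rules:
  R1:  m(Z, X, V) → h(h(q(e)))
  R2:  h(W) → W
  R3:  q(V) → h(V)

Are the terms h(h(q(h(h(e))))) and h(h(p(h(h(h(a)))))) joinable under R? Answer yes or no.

no — NF(t₁) = e, NF(t₂) = p(a)

Reduce t₁ = h(h(q(h(h(e))))):
1. h(h(q(h(h(e)))))  →  h(q(h(h(e))))   [R2 at ε]
2. h(q(h(h(e))))  →  q(h(h(e)))   [R2 at ε]
3. q(h(h(e)))  →  h(h(h(e)))   [R3 at ε]
4. h(h(h(e)))  →  h(h(e))   [R2 at ε]
5. h(h(e))  →  h(e)   [R2 at ε]
6. h(e)  →  e   [R2 at ε]

Reduce t₂ = h(h(p(h(h(h(a)))))):
1. h(h(p(h(h(h(a))))))  →  h(p(h(h(h(a)))))   [R2 at ε]
2. h(p(h(h(h(a)))))  →  p(h(h(h(a))))   [R2 at ε]
3. p(h(h(h(a))))  →  p(h(h(a)))   [R2 at 1]
4. p(h(h(a)))  →  p(h(a))   [R2 at 1]
5. p(h(a))  →  p(a)   [R2 at 1]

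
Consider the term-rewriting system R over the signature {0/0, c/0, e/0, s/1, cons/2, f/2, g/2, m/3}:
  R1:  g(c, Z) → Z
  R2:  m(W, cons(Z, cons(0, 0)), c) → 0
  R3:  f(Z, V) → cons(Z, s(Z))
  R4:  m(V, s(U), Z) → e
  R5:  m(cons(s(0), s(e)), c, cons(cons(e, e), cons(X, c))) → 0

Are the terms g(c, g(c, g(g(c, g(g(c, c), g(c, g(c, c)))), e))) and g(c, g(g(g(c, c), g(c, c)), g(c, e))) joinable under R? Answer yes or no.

Reduce t₁ = g(c, g(c, g(g(c, g(g(c, c), g(c, g(c, c)))), e))):
1. g(c, g(c, g(g(c, g(g(c, c), g(c, g(c, c)))), e)))  →  g(c, g(g(c, g(g(c, c), g(c, g(c, c)))), e))   [R1 at ε]
2. g(c, g(g(c, g(g(c, c), g(c, g(c, c)))), e))  →  g(g(c, g(g(c, c), g(c, g(c, c)))), e)   [R1 at ε]
3. g(g(c, g(g(c, c), g(c, g(c, c)))), e)  →  g(g(g(c, c), g(c, g(c, c))), e)   [R1 at 1]
4. g(g(g(c, c), g(c, g(c, c))), e)  →  g(g(c, g(c, g(c, c))), e)   [R1 at 1.1]
5. g(g(c, g(c, g(c, c))), e)  →  g(g(c, g(c, c)), e)   [R1 at 1]
6. g(g(c, g(c, c)), e)  →  g(g(c, c), e)   [R1 at 1]
7. g(g(c, c), e)  →  g(c, e)   [R1 at 1]
8. g(c, e)  →  e   [R1 at ε]

Reduce t₂ = g(c, g(g(g(c, c), g(c, c)), g(c, e))):
1. g(c, g(g(g(c, c), g(c, c)), g(c, e)))  →  g(g(g(c, c), g(c, c)), g(c, e))   [R1 at ε]
2. g(g(g(c, c), g(c, c)), g(c, e))  →  g(g(c, g(c, c)), g(c, e))   [R1 at 1.1]
3. g(g(c, g(c, c)), g(c, e))  →  g(g(c, c), g(c, e))   [R1 at 1]
4. g(g(c, c), g(c, e))  →  g(c, g(c, e))   [R1 at 1]
5. g(c, g(c, e))  →  g(c, e)   [R1 at ε]
6. g(c, e)  →  e   [R1 at ε]

yes — NF(t₁) = e, NF(t₂) = e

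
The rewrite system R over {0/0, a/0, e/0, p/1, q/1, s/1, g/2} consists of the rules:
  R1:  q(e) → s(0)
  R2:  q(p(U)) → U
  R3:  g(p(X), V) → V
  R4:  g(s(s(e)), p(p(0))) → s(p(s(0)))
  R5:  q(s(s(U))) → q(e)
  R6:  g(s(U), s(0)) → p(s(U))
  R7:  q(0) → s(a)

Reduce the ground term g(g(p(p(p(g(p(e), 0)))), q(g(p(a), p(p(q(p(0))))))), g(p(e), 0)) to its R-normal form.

1. g(g(p(p(p(g(p(e), 0)))), q(g(p(a), p(p(q(p(0))))))), g(p(e), 0))  →  g(q(g(p(a), p(p(q(p(0)))))), g(p(e), 0))   [R3 at 1]
2. g(q(g(p(a), p(p(q(p(0)))))), g(p(e), 0))  →  g(q(p(p(q(p(0))))), g(p(e), 0))   [R3 at 1.1]
3. g(q(p(p(q(p(0))))), g(p(e), 0))  →  g(p(q(p(0))), g(p(e), 0))   [R2 at 1]
4. g(p(q(p(0))), g(p(e), 0))  →  g(p(e), 0)   [R3 at ε]
5. g(p(e), 0)  →  0   [R3 at ε]

0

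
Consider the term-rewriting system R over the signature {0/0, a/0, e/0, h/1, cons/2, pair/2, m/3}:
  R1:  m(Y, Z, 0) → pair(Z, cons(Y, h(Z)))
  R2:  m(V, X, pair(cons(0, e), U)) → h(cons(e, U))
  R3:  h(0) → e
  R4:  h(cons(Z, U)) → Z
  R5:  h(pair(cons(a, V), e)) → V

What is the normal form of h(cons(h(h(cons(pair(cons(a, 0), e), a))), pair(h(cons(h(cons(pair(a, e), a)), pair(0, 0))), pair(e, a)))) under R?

1. h(cons(h(h(cons(pair(cons(a, 0), e), a))), pair(h(cons(h(cons(pair(a, e), a)), pair(0, 0))), pair(e, a))))  →  h(h(cons(pair(cons(a, 0), e), a)))   [R4 at ε]
2. h(h(cons(pair(cons(a, 0), e), a)))  →  h(pair(cons(a, 0), e))   [R4 at 1]
3. h(pair(cons(a, 0), e))  →  0   [R5 at ε]

0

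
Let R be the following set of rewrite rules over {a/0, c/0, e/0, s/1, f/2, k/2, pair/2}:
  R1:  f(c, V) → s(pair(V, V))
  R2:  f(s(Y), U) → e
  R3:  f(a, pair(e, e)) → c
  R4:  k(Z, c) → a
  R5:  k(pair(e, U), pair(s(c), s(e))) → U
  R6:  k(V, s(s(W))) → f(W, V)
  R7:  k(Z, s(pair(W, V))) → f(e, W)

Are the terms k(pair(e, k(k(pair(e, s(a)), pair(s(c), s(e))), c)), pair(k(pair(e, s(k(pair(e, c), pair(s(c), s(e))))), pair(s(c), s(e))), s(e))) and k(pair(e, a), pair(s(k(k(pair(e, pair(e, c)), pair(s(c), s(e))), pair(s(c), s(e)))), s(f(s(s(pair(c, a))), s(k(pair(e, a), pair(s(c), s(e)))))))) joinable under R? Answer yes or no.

Reduce t₁ = k(pair(e, k(k(pair(e, s(a)), pair(s(c), s(e))), c)), pair(k(pair(e, s(k(pair(e, c), pair(s(c), s(e))))), pair(s(c), s(e))), s(e))):
1. k(pair(e, k(k(pair(e, s(a)), pair(s(c), s(e))), c)), pair(k(pair(e, s(k(pair(e, c), pair(s(c), s(e))))), pair(s(c), s(e))), s(e)))  →  k(pair(e, a), pair(k(pair(e, s(k(pair(e, c), pair(s(c), s(e))))), pair(s(c), s(e))), s(e)))   [R4 at 1.2]
2. k(pair(e, a), pair(k(pair(e, s(k(pair(e, c), pair(s(c), s(e))))), pair(s(c), s(e))), s(e)))  →  k(pair(e, a), pair(s(k(pair(e, c), pair(s(c), s(e)))), s(e)))   [R5 at 2.1]
3. k(pair(e, a), pair(s(k(pair(e, c), pair(s(c), s(e)))), s(e)))  →  k(pair(e, a), pair(s(c), s(e)))   [R5 at 2.1.1]
4. k(pair(e, a), pair(s(c), s(e)))  →  a   [R5 at ε]

Reduce t₂ = k(pair(e, a), pair(s(k(k(pair(e, pair(e, c)), pair(s(c), s(e))), pair(s(c), s(e)))), s(f(s(s(pair(c, a))), s(k(pair(e, a), pair(s(c), s(e)))))))):
1. k(pair(e, a), pair(s(k(k(pair(e, pair(e, c)), pair(s(c), s(e))), pair(s(c), s(e)))), s(f(s(s(pair(c, a))), s(k(pair(e, a), pair(s(c), s(e))))))))  →  k(pair(e, a), pair(s(k(pair(e, c), pair(s(c), s(e)))), s(f(s(s(pair(c, a))), s(k(pair(e, a), pair(s(c), s(e))))))))   [R5 at 2.1.1.1]
2. k(pair(e, a), pair(s(k(pair(e, c), pair(s(c), s(e)))), s(f(s(s(pair(c, a))), s(k(pair(e, a), pair(s(c), s(e))))))))  →  k(pair(e, a), pair(s(c), s(f(s(s(pair(c, a))), s(k(pair(e, a), pair(s(c), s(e))))))))   [R5 at 2.1.1]
3. k(pair(e, a), pair(s(c), s(f(s(s(pair(c, a))), s(k(pair(e, a), pair(s(c), s(e))))))))  →  k(pair(e, a), pair(s(c), s(e)))   [R2 at 2.2.1]
4. k(pair(e, a), pair(s(c), s(e)))  →  a   [R5 at ε]

yes — NF(t₁) = a, NF(t₂) = a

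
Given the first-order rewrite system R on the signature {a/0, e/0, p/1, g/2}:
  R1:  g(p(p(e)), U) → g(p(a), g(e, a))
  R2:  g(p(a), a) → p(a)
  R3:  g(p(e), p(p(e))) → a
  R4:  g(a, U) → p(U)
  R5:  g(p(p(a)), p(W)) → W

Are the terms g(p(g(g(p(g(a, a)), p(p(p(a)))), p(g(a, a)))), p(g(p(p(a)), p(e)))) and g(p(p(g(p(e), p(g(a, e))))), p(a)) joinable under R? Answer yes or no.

no — NF(t₁) = e, NF(t₂) = a

Reduce t₁ = g(p(g(g(p(g(a, a)), p(p(p(a)))), p(g(a, a)))), p(g(p(p(a)), p(e)))):
1. g(p(g(g(p(g(a, a)), p(p(p(a)))), p(g(a, a)))), p(g(p(p(a)), p(e))))  →  g(p(g(g(p(p(a)), p(p(p(a)))), p(g(a, a)))), p(g(p(p(a)), p(e))))   [R4 at 1.1.1.1.1]
2. g(p(g(g(p(p(a)), p(p(p(a)))), p(g(a, a)))), p(g(p(p(a)), p(e))))  →  g(p(g(p(p(a)), p(g(a, a)))), p(g(p(p(a)), p(e))))   [R5 at 1.1.1]
3. g(p(g(p(p(a)), p(g(a, a)))), p(g(p(p(a)), p(e))))  →  g(p(g(a, a)), p(g(p(p(a)), p(e))))   [R5 at 1.1]
4. g(p(g(a, a)), p(g(p(p(a)), p(e))))  →  g(p(p(a)), p(g(p(p(a)), p(e))))   [R4 at 1.1]
5. g(p(p(a)), p(g(p(p(a)), p(e))))  →  g(p(p(a)), p(e))   [R5 at ε]
6. g(p(p(a)), p(e))  →  e   [R5 at ε]

Reduce t₂ = g(p(p(g(p(e), p(g(a, e))))), p(a)):
1. g(p(p(g(p(e), p(g(a, e))))), p(a))  →  g(p(p(g(p(e), p(p(e))))), p(a))   [R4 at 1.1.1.2.1]
2. g(p(p(g(p(e), p(p(e))))), p(a))  →  g(p(p(a)), p(a))   [R3 at 1.1.1]
3. g(p(p(a)), p(a))  →  a   [R5 at ε]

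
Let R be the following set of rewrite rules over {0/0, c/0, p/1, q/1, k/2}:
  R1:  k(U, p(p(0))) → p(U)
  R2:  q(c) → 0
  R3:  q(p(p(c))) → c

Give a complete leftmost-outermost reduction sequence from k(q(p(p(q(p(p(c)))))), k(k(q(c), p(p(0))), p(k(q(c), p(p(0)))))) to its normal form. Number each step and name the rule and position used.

1. k(q(p(p(q(p(p(c)))))), k(k(q(c), p(p(0))), p(k(q(c), p(p(0))))))  →  k(q(p(p(c))), k(k(q(c), p(p(0))), p(k(q(c), p(p(0))))))   [R3 at 1.1.1.1]
2. k(q(p(p(c))), k(k(q(c), p(p(0))), p(k(q(c), p(p(0))))))  →  k(c, k(k(q(c), p(p(0))), p(k(q(c), p(p(0))))))   [R3 at 1]
3. k(c, k(k(q(c), p(p(0))), p(k(q(c), p(p(0))))))  →  k(c, k(p(q(c)), p(k(q(c), p(p(0))))))   [R1 at 2.1]
4. k(c, k(p(q(c)), p(k(q(c), p(p(0))))))  →  k(c, k(p(0), p(k(q(c), p(p(0))))))   [R2 at 2.1.1]
5. k(c, k(p(0), p(k(q(c), p(p(0))))))  →  k(c, k(p(0), p(p(q(c)))))   [R1 at 2.2.1]
6. k(c, k(p(0), p(p(q(c)))))  →  k(c, k(p(0), p(p(0))))   [R2 at 2.2.1.1]
7. k(c, k(p(0), p(p(0))))  →  k(c, p(p(0)))   [R1 at 2]
8. k(c, p(p(0)))  →  p(c)   [R1 at ε]

p(c)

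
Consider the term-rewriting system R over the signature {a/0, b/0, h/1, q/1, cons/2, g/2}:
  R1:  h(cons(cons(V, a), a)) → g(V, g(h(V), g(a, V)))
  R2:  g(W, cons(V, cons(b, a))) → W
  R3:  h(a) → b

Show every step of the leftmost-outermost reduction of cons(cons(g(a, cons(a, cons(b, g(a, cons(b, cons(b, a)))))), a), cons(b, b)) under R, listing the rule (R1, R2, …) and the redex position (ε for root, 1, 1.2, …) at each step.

1. cons(cons(g(a, cons(a, cons(b, g(a, cons(b, cons(b, a)))))), a), cons(b, b))  →  cons(cons(g(a, cons(a, cons(b, a))), a), cons(b, b))   [R2 at 1.1.2.2.2]
2. cons(cons(g(a, cons(a, cons(b, a))), a), cons(b, b))  →  cons(cons(a, a), cons(b, b))   [R2 at 1.1]

cons(cons(a, a), cons(b, b))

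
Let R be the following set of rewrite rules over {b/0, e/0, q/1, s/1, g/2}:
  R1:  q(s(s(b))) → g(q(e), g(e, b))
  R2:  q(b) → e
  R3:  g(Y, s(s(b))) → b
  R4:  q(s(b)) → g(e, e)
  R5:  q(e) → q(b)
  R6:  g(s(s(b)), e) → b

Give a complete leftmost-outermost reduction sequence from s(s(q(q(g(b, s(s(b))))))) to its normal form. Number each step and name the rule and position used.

1. s(s(q(q(g(b, s(s(b)))))))  →  s(s(q(q(b))))   [R3 at 1.1.1.1]
2. s(s(q(q(b))))  →  s(s(q(e)))   [R2 at 1.1.1]
3. s(s(q(e)))  →  s(s(q(b)))   [R5 at 1.1]
4. s(s(q(b)))  →  s(s(e))   [R2 at 1.1]

s(s(e))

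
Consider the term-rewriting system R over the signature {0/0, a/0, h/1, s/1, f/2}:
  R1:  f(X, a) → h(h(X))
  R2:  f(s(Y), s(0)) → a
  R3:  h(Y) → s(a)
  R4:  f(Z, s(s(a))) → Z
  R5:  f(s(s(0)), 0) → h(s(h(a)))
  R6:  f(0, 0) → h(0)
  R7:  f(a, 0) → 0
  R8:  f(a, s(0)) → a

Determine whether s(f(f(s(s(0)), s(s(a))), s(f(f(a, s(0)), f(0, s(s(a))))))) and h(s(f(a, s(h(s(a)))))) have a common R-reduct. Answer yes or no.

Reduce t₁ = s(f(f(s(s(0)), s(s(a))), s(f(f(a, s(0)), f(0, s(s(a))))))):
1. s(f(f(s(s(0)), s(s(a))), s(f(f(a, s(0)), f(0, s(s(a)))))))  →  s(f(s(s(0)), s(f(f(a, s(0)), f(0, s(s(a)))))))   [R4 at 1.1]
2. s(f(s(s(0)), s(f(f(a, s(0)), f(0, s(s(a)))))))  →  s(f(s(s(0)), s(f(a, f(0, s(s(a)))))))   [R8 at 1.2.1.1]
3. s(f(s(s(0)), s(f(a, f(0, s(s(a)))))))  →  s(f(s(s(0)), s(f(a, 0))))   [R4 at 1.2.1.2]
4. s(f(s(s(0)), s(f(a, 0))))  →  s(f(s(s(0)), s(0)))   [R7 at 1.2.1]
5. s(f(s(s(0)), s(0)))  →  s(a)   [R2 at 1]

Reduce t₂ = h(s(f(a, s(h(s(a)))))):
1. h(s(f(a, s(h(s(a))))))  →  s(a)   [R3 at ε]

yes — NF(t₁) = s(a), NF(t₂) = s(a)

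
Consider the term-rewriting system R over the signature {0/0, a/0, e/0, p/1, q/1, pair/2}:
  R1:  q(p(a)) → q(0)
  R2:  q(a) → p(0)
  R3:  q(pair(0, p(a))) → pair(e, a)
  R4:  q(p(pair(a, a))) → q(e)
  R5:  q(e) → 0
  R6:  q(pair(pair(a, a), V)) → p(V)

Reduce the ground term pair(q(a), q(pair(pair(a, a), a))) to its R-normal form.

pair(p(0), p(a))

1. pair(q(a), q(pair(pair(a, a), a)))  →  pair(p(0), q(pair(pair(a, a), a)))   [R2 at 1]
2. pair(p(0), q(pair(pair(a, a), a)))  →  pair(p(0), p(a))   [R6 at 2]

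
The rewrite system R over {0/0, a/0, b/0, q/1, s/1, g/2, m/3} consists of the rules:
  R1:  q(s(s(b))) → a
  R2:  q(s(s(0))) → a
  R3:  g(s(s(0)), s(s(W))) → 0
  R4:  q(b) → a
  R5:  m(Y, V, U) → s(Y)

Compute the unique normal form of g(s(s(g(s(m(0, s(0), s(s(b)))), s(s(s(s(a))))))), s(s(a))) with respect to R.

0

1. g(s(s(g(s(m(0, s(0), s(s(b)))), s(s(s(s(a))))))), s(s(a)))  →  g(s(s(g(s(s(0)), s(s(s(s(a))))))), s(s(a)))   [R5 at 1.1.1.1.1]
2. g(s(s(g(s(s(0)), s(s(s(s(a))))))), s(s(a)))  →  g(s(s(0)), s(s(a)))   [R3 at 1.1.1]
3. g(s(s(0)), s(s(a)))  →  0   [R3 at ε]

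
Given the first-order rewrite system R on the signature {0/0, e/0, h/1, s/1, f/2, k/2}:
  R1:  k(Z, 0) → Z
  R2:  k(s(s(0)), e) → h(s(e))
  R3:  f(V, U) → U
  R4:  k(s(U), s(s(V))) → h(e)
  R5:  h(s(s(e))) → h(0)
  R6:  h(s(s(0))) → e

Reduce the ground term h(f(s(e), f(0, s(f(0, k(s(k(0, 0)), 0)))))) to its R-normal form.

1. h(f(s(e), f(0, s(f(0, k(s(k(0, 0)), 0))))))  →  h(f(0, s(f(0, k(s(k(0, 0)), 0)))))   [R3 at 1]
2. h(f(0, s(f(0, k(s(k(0, 0)), 0)))))  →  h(s(f(0, k(s(k(0, 0)), 0))))   [R3 at 1]
3. h(s(f(0, k(s(k(0, 0)), 0))))  →  h(s(k(s(k(0, 0)), 0)))   [R3 at 1.1]
4. h(s(k(s(k(0, 0)), 0)))  →  h(s(s(k(0, 0))))   [R1 at 1.1]
5. h(s(s(k(0, 0))))  →  h(s(s(0)))   [R1 at 1.1.1]
6. h(s(s(0)))  →  e   [R6 at ε]

e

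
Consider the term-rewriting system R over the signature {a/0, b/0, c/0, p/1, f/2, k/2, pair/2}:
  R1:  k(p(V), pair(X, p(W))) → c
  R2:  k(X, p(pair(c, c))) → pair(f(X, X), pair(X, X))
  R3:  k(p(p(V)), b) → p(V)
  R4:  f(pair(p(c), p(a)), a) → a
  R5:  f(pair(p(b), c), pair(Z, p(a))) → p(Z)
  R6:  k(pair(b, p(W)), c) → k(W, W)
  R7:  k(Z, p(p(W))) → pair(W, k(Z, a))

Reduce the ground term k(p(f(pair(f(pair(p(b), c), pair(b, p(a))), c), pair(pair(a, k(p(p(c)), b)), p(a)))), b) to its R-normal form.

1. k(p(f(pair(f(pair(p(b), c), pair(b, p(a))), c), pair(pair(a, k(p(p(c)), b)), p(a)))), b)  →  k(p(f(pair(p(b), c), pair(pair(a, k(p(p(c)), b)), p(a)))), b)   [R5 at 1.1.1.1]
2. k(p(f(pair(p(b), c), pair(pair(a, k(p(p(c)), b)), p(a)))), b)  →  k(p(p(pair(a, k(p(p(c)), b)))), b)   [R5 at 1.1]
3. k(p(p(pair(a, k(p(p(c)), b)))), b)  →  p(pair(a, k(p(p(c)), b)))   [R3 at ε]
4. p(pair(a, k(p(p(c)), b)))  →  p(pair(a, p(c)))   [R3 at 1.2]

p(pair(a, p(c)))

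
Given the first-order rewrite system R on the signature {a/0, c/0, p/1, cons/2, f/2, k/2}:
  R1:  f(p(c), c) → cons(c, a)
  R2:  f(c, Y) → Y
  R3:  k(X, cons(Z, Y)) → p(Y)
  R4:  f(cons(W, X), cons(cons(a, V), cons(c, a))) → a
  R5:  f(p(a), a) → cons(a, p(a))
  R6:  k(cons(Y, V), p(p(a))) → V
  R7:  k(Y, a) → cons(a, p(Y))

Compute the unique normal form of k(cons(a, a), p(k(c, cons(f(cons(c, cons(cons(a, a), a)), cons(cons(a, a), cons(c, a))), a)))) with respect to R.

1. k(cons(a, a), p(k(c, cons(f(cons(c, cons(cons(a, a), a)), cons(cons(a, a), cons(c, a))), a))))  →  k(cons(a, a), p(p(a)))   [R3 at 2.1]
2. k(cons(a, a), p(p(a)))  →  a   [R6 at ε]

a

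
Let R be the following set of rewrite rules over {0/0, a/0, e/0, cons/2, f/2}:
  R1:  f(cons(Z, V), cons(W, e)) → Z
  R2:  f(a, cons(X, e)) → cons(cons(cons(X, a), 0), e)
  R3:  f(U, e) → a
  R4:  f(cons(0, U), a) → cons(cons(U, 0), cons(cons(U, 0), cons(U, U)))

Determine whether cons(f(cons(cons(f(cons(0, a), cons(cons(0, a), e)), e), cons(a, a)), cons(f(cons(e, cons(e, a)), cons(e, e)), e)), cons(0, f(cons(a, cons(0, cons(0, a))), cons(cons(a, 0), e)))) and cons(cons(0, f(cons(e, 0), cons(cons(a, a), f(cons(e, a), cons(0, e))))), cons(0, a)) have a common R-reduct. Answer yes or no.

yes — NF(t₁) = cons(cons(0, e), cons(0, a)), NF(t₂) = cons(cons(0, e), cons(0, a))

Reduce t₁ = cons(f(cons(cons(f(cons(0, a), cons(cons(0, a), e)), e), cons(a, a)), cons(f(cons(e, cons(e, a)), cons(e, e)), e)), cons(0, f(cons(a, cons(0, cons(0, a))), cons(cons(a, 0), e)))):
1. cons(f(cons(cons(f(cons(0, a), cons(cons(0, a), e)), e), cons(a, a)), cons(f(cons(e, cons(e, a)), cons(e, e)), e)), cons(0, f(cons(a, cons(0, cons(0, a))), cons(cons(a, 0), e))))  →  cons(cons(f(cons(0, a), cons(cons(0, a), e)), e), cons(0, f(cons(a, cons(0, cons(0, a))), cons(cons(a, 0), e))))   [R1 at 1]
2. cons(cons(f(cons(0, a), cons(cons(0, a), e)), e), cons(0, f(cons(a, cons(0, cons(0, a))), cons(cons(a, 0), e))))  →  cons(cons(0, e), cons(0, f(cons(a, cons(0, cons(0, a))), cons(cons(a, 0), e))))   [R1 at 1.1]
3. cons(cons(0, e), cons(0, f(cons(a, cons(0, cons(0, a))), cons(cons(a, 0), e))))  →  cons(cons(0, e), cons(0, a))   [R1 at 2.2]

Reduce t₂ = cons(cons(0, f(cons(e, 0), cons(cons(a, a), f(cons(e, a), cons(0, e))))), cons(0, a)):
1. cons(cons(0, f(cons(e, 0), cons(cons(a, a), f(cons(e, a), cons(0, e))))), cons(0, a))  →  cons(cons(0, f(cons(e, 0), cons(cons(a, a), e))), cons(0, a))   [R1 at 1.2.2.2]
2. cons(cons(0, f(cons(e, 0), cons(cons(a, a), e))), cons(0, a))  →  cons(cons(0, e), cons(0, a))   [R1 at 1.2]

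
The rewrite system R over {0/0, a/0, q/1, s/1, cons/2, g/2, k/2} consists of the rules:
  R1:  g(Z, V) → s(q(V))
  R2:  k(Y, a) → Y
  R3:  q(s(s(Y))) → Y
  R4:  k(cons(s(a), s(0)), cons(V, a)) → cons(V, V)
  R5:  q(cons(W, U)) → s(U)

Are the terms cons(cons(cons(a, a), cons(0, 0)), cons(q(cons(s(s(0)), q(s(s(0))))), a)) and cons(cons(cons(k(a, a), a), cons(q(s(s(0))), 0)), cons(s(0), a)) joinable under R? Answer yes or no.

yes — NF(t₁) = cons(cons(cons(a, a), cons(0, 0)), cons(s(0), a)), NF(t₂) = cons(cons(cons(a, a), cons(0, 0)), cons(s(0), a))

Reduce t₁ = cons(cons(cons(a, a), cons(0, 0)), cons(q(cons(s(s(0)), q(s(s(0))))), a)):
1. cons(cons(cons(a, a), cons(0, 0)), cons(q(cons(s(s(0)), q(s(s(0))))), a))  →  cons(cons(cons(a, a), cons(0, 0)), cons(s(q(s(s(0)))), a))   [R5 at 2.1]
2. cons(cons(cons(a, a), cons(0, 0)), cons(s(q(s(s(0)))), a))  →  cons(cons(cons(a, a), cons(0, 0)), cons(s(0), a))   [R3 at 2.1.1]

Reduce t₂ = cons(cons(cons(k(a, a), a), cons(q(s(s(0))), 0)), cons(s(0), a)):
1. cons(cons(cons(k(a, a), a), cons(q(s(s(0))), 0)), cons(s(0), a))  →  cons(cons(cons(a, a), cons(q(s(s(0))), 0)), cons(s(0), a))   [R2 at 1.1.1]
2. cons(cons(cons(a, a), cons(q(s(s(0))), 0)), cons(s(0), a))  →  cons(cons(cons(a, a), cons(0, 0)), cons(s(0), a))   [R3 at 1.2.1]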